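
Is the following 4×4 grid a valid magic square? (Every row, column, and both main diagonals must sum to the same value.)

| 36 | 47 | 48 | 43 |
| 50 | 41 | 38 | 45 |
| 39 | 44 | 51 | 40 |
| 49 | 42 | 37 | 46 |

Row 1: 36 + 47 + 48 + 43 = 174.
Row 2: 50 + 41 + 38 + 45 = 174.
Row 3: 39 + 44 + 51 + 40 = 174.
Row 4: 49 + 42 + 37 + 46 = 174.
Column 1: 36 + 50 + 39 + 49 = 174.
Column 2: 47 + 41 + 44 + 42 = 174.
Column 3: 48 + 38 + 51 + 37 = 174.
Column 4: 43 + 45 + 40 + 46 = 174.
Main diagonal: 36 + 41 + 51 + 46 = 174.
Anti-diagonal: 43 + 38 + 44 + 49 = 174.
All lines sum to 174.

Yes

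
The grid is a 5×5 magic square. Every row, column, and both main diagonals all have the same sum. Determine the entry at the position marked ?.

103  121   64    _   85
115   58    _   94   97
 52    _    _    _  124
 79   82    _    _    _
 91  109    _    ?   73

Column 1 is complete and sums to 440; that is the magic constant.
Row 1 needs 440; the known cells sum to 373, so (1,4) = 67.
Row 2 must total 440; the given cells sum to 364, so (2,3) = 76.
Column 2 needs 440; the known cells sum to 370, so (3,2) = 70.
Column 5 must total 440; the given cells sum to 379, so (4,5) = 61.
Anti-diagonal: 85 + 94 + 82 + 91 + ? = 440, so (3,3) = 88.
From row 3, 440 − (52 + 70 + 88 + 124) gives (3,4) = 106.
Main diagonal: 103 + 58 + 88 + 73 + ? = 440, so (4,4) = 118.
Row 4: 79 + 82 + 118 + 61 + ? = 440, so (4,3) = 100.
Column 3 must total 440; the given cells sum to 328, so (5,3) = 112.
Column 4 needs 440; the known cells sum to 385, so (5,4) = 55.

55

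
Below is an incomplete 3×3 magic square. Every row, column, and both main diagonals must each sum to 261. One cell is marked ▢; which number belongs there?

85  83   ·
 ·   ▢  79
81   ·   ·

The remaining cell in row 1 is (1,3) = 261 − 168 = 93.
From column 1, 261 − (85 + 81) gives (2,1) = 95.
Column 3 needs 261; the known cells sum to 172, so (3,3) = 89.
Main diagonal: 85 + 89 + ? = 261, so (2,2) = 87.

87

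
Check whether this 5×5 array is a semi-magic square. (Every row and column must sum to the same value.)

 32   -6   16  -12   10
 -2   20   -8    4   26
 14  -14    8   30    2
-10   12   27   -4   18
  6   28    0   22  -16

No — column 3 sums to 43 but column 5 sums to 40.

Row 1: 32 + (-6) + 16 + (-12) + 10 = 40.
Row 2: -2 + 20 + (-8) + 4 + 26 = 40.
Row 3: 14 + (-14) + 8 + 30 + 2 = 40.
Row 4: -10 + 12 + 27 + (-4) + 18 = 43.
Row 5: 6 + 28 + 0 + 22 + (-16) = 40.
Column 1: 32 + (-2) + 14 + (-10) + 6 = 40.
Column 2: -6 + 20 + (-14) + 12 + 28 = 40.
Column 3: 16 + (-8) + 8 + 27 + 0 = 43.
Column 4: -12 + 4 + 30 + (-4) + 22 = 40.
Column 5: 10 + 26 + 2 + 18 + (-16) = 40.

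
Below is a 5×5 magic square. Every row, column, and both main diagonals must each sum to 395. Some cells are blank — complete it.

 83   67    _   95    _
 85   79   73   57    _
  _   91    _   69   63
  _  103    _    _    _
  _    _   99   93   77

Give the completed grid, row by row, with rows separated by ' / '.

83 67 61 95 89 / 85 79 73 57 101 / 97 91 75 69 63 / 59 103 87 81 65 / 71 55 99 93 77

From row 2, 395 − (85 + 79 + 73 + 57) gives (2,5) = 101.
The remaining cell in column 2 is (5,2) = 395 − 340 = 55.
The remaining cell in column 4 is (4,4) = 395 − 314 = 81.
Main diagonal: 83 + 79 + 81 + 77 + ? = 395, so (3,3) = 75.
From row 3, 395 − (91 + 75 + 69 + 63) gives (3,1) = 97.
From row 5, 395 − (55 + 99 + 93 + 77) gives (5,1) = 71.
The remaining cell in column 1 is (4,1) = 395 − 336 = 59.
Anti-diagonal needs 395; the known cells sum to 306, so (1,5) = 89.
Row 1 needs 395; the known cells sum to 334, so (1,3) = 61.
The remaining cell in column 3 is (4,3) = 395 − 308 = 87.
Column 5 needs 395; the known cells sum to 330, so (4,5) = 65.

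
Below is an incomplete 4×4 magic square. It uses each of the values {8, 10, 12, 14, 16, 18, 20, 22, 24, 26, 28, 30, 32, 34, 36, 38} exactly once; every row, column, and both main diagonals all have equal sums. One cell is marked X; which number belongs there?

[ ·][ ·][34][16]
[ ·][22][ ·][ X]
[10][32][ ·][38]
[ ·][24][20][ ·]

The 16 entries sum to 368, so each line sums to 368/4 = 92.
Row 3 must total 92; the given cells sum to 80, so (3,3) = 12.
Column 2: 22 + 32 + 24 + ? = 92, so (1,2) = 14.
Column 3 needs 92; the known cells sum to 66, so (2,3) = 26.
Using anti-diagonal: 16 + 26 + 32 + ? → (4,1) = 92 − 74 = 18.
Row 1 needs 92; the known cells sum to 64, so (1,1) = 28.
The remaining cell in row 4 is (4,4) = 92 − 62 = 30.
The remaining cell in column 1 is (2,1) = 92 − 56 = 36.
Using column 4: 16 + 38 + 30 + ? → (2,4) = 92 − 84 = 8.

8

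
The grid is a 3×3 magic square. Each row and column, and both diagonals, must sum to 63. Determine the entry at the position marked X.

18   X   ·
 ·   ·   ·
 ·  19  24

23

Row 3: 19 + 24 + ? = 63, so (3,1) = 20.
Column 1 needs 63; the known cells sum to 38, so (2,1) = 25.
Main diagonal: 18 + 24 + ? = 63, so (2,2) = 21.
Using anti-diagonal: 21 + 20 + ? → (1,3) = 63 − 41 = 22.
Row 1 needs 63; the known cells sum to 40, so (1,2) = 23.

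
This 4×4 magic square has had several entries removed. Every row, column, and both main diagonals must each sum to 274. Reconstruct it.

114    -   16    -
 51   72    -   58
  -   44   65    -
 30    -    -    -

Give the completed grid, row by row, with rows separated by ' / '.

Row 2 needs 274; the known cells sum to 181, so (2,3) = 93.
From column 1, 274 − (114 + 51 + 30) gives (3,1) = 79.
Column 3 needs 274; the known cells sum to 174, so (4,3) = 100.
Using main diagonal: 114 + 72 + 65 + ? → (4,4) = 274 − 251 = 23.
Anti-diagonal must total 274; the given cells sum to 167, so (1,4) = 107.
Row 1: 114 + 16 + 107 + ? = 274, so (1,2) = 37.
Row 3: 79 + 44 + 65 + ? = 274, so (3,4) = 86.
Row 4: 30 + 100 + 23 + ? = 274, so (4,2) = 121.

114 37 16 107 / 51 72 93 58 / 79 44 65 86 / 30 121 100 23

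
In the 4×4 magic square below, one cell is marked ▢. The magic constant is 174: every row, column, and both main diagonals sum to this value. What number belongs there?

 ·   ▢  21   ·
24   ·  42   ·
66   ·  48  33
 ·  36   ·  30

54

Using row 3: 66 + 48 + 33 + ? → (3,2) = 174 − 147 = 27.
Column 3 must total 174; the given cells sum to 111, so (4,3) = 63.
Row 4 must total 174; the given cells sum to 129, so (4,1) = 45.
Column 1 needs 174; the known cells sum to 135, so (1,1) = 39.
Main diagonal must total 174; the given cells sum to 117, so (2,2) = 57.
Anti-diagonal must total 174; the given cells sum to 114, so (1,4) = 60.
Row 1 needs 174; the known cells sum to 120, so (1,2) = 54.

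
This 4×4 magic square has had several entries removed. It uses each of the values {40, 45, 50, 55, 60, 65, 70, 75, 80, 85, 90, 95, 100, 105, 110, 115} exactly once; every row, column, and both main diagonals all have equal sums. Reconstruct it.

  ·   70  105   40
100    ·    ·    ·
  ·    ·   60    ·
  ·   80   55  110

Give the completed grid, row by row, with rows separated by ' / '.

95 70 105 40 / 100 45 90 75 / 50 115 60 85 / 65 80 55 110

The 16 entries sum to 1240, so each line sums to 1240/4 = 310.
Row 1 needs 310; the known cells sum to 215, so (1,1) = 95.
From row 4, 310 − (80 + 55 + 110) gives (4,1) = 65.
Column 1 needs 310; the known cells sum to 260, so (3,1) = 50.
From column 3, 310 − (105 + 60 + 55) gives (2,3) = 90.
Using main diagonal: 95 + 60 + 110 + ? → (2,2) = 310 − 265 = 45.
Anti-diagonal needs 310; the known cells sum to 195, so (3,2) = 115.
Using row 2: 100 + 45 + 90 + ? → (2,4) = 310 − 235 = 75.
The remaining cell in row 3 is (3,4) = 310 − 225 = 85.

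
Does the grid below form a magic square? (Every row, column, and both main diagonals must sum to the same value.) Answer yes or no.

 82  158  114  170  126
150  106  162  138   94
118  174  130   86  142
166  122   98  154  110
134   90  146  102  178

Row 1: 82 + 158 + 114 + 170 + 126 = 650.
Row 2: 150 + 106 + 162 + 138 + 94 = 650.
Row 3: 118 + 174 + 130 + 86 + 142 = 650.
Row 4: 166 + 122 + 98 + 154 + 110 = 650.
Row 5: 134 + 90 + 146 + 102 + 178 = 650.
Column 1: 82 + 150 + 118 + 166 + 134 = 650.
Column 2: 158 + 106 + 174 + 122 + 90 = 650.
Column 3: 114 + 162 + 130 + 98 + 146 = 650.
Column 4: 170 + 138 + 86 + 154 + 102 = 650.
Column 5: 126 + 94 + 142 + 110 + 178 = 650.
Main diagonal: 82 + 106 + 130 + 154 + 178 = 650.
Anti-diagonal: 126 + 138 + 130 + 122 + 134 = 650.
All lines sum to 650.

Yes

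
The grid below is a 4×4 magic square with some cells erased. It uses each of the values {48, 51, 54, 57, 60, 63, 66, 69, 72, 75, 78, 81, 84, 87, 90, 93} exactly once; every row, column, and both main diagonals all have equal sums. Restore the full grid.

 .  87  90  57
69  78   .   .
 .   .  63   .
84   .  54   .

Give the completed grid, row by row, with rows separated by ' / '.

The 16 entries sum to 1128, so each line sums to 1128/4 = 282.
Using row 1: 87 + 90 + 57 + ? → (1,1) = 282 − 234 = 48.
Column 1 must total 282; the given cells sum to 201, so (3,1) = 81.
Column 3 must total 282; the given cells sum to 207, so (2,3) = 75.
Main diagonal: 48 + 78 + 63 + ? = 282, so (4,4) = 93.
The remaining cell in anti-diagonal is (3,2) = 282 − 216 = 66.
The remaining cell in row 2 is (2,4) = 282 − 222 = 60.
Row 3: 81 + 66 + 63 + ? = 282, so (3,4) = 72.
Row 4 must total 282; the given cells sum to 231, so (4,2) = 51.

48 87 90 57 / 69 78 75 60 / 81 66 63 72 / 84 51 54 93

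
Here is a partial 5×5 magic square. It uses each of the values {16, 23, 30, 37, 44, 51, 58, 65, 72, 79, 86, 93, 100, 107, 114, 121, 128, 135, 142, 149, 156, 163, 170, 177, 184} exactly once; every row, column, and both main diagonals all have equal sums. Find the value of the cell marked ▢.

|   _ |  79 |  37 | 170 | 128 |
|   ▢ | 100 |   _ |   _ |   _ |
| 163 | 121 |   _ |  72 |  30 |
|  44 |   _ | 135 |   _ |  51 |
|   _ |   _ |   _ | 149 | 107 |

The 25 entries sum to 2500, so each line sums to 2500/5 = 500.
Using row 1: 79 + 37 + 170 + 128 + ? → (1,1) = 500 − 414 = 86.
From row 3, 500 − (163 + 121 + 72 + 30) gives (3,3) = 114.
Column 5 must total 500; the given cells sum to 316, so (2,5) = 184.
Main diagonal must total 500; the given cells sum to 407, so (4,4) = 93.
The remaining cell in row 4 is (4,2) = 500 − 323 = 177.
The remaining cell in column 2 is (5,2) = 500 − 477 = 23.
From column 4, 500 − (170 + 72 + 93 + 149) gives (2,4) = 16.
Anti-diagonal needs 500; the known cells sum to 435, so (5,1) = 65.
The remaining cell in row 5 is (5,3) = 500 − 344 = 156.
Column 1 must total 500; the given cells sum to 358, so (2,1) = 142.

142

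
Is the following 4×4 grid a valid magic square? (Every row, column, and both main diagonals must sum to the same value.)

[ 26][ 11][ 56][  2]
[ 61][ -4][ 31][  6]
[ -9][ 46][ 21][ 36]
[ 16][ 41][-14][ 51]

No — main diagonal sums to 94 but row 1 sums to 95.

Row 1: 26 + 11 + 56 + 2 = 95.
Row 2: 61 + (-4) + 31 + 6 = 94.
Row 3: -9 + 46 + 21 + 36 = 94.
Row 4: 16 + 41 + (-14) + 51 = 94.
Column 1: 26 + 61 + (-9) + 16 = 94.
Column 2: 11 + (-4) + 46 + 41 = 94.
Column 3: 56 + 31 + 21 + (-14) = 94.
Column 4: 2 + 6 + 36 + 51 = 95.
Main diagonal: 26 + (-4) + 21 + 51 = 94.
Anti-diagonal: 2 + 31 + 46 + 16 = 95.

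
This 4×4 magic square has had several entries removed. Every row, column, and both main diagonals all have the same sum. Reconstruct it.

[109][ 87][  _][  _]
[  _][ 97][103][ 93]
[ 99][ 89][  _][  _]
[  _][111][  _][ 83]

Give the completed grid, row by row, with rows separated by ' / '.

Column 2 is already complete: 87 + 97 + 89 + 111 = 384, so that is the magic constant.
The remaining cell in row 2 is (2,1) = 384 − 293 = 91.
Column 1 needs 384; the known cells sum to 299, so (4,1) = 85.
Main diagonal needs 384; the known cells sum to 289, so (3,3) = 95.
Anti-diagonal needs 384; the known cells sum to 277, so (1,4) = 107.
Using row 1: 109 + 87 + 107 + ? → (1,3) = 384 − 303 = 81.
Using row 3: 99 + 89 + 95 + ? → (3,4) = 384 − 283 = 101.
Row 4 needs 384; the known cells sum to 279, so (4,3) = 105.

109 87 81 107 / 91 97 103 93 / 99 89 95 101 / 85 111 105 83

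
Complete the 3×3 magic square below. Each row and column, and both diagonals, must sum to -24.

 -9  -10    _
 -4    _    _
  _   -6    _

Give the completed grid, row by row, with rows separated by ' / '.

-9 -10 -5 / -4 -8 -12 / -11 -6 -7

The remaining cell in row 1 is (1,3) = -24 − (-19) = -5.
From column 1, -24 − (-9 + (-4)) gives (3,1) = -11.
From column 2, -24 − (-10 + (-6)) gives (2,2) = -8.
Main diagonal needs -24; the known cells sum to -17, so (3,3) = -7.
Using row 2: -4 + (-8) + ? → (2,3) = -24 − (-12) = -12.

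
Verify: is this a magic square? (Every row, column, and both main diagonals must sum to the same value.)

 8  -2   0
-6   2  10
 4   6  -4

Yes

Row 1: 8 + (-2) + 0 = 6.
Row 2: -6 + 2 + 10 = 6.
Row 3: 4 + 6 + (-4) = 6.
Column 1: 8 + (-6) + 4 = 6.
Column 2: -2 + 2 + 6 = 6.
Column 3: 0 + 10 + (-4) = 6.
Main diagonal: 8 + 2 + (-4) = 6.
Anti-diagonal: 0 + 2 + 4 = 6.
All lines sum to 6.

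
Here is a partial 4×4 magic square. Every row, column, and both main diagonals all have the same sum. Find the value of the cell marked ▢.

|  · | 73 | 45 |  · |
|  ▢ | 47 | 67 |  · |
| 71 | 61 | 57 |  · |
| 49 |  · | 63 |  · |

Column 3 is complete and sums to 232; that is the magic constant.
Row 3 must total 232; the given cells sum to 189, so (3,4) = 43.
The remaining cell in column 2 is (4,2) = 232 − 181 = 51.
Anti-diagonal: 67 + 61 + 49 + ? = 232, so (1,4) = 55.
Row 1 needs 232; the known cells sum to 173, so (1,1) = 59.
Row 4 must total 232; the given cells sum to 163, so (4,4) = 69.
Column 1: 59 + 71 + 49 + ? = 232, so (2,1) = 53.

53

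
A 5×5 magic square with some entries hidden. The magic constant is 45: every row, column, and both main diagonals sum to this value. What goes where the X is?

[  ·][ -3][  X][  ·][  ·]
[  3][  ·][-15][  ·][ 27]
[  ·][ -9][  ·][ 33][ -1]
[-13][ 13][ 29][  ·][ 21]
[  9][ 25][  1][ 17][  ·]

23

From row 4, 45 − (-13 + 13 + 29 + 21) gives (4,4) = -5.
The remaining cell in row 5 is (5,5) = 45 − 52 = -7.
Column 2 needs 45; the known cells sum to 26, so (2,2) = 19.
Column 5 needs 45; the known cells sum to 40, so (1,5) = 5.
Using row 2: 3 + 19 + (-15) + 27 + ? → (2,4) = 45 − 34 = 11.
Column 4 must total 45; the given cells sum to 56, so (1,4) = -11.
Anti-diagonal: 5 + 11 + 13 + 9 + ? = 45, so (3,3) = 7.
Using row 3: -9 + 7 + 33 + (-1) + ? → (3,1) = 45 − 30 = 15.
Column 1: 3 + 15 + (-13) + 9 + ? = 45, so (1,1) = 31.
Column 3: -15 + 7 + 29 + 1 + ? = 45, so (1,3) = 23.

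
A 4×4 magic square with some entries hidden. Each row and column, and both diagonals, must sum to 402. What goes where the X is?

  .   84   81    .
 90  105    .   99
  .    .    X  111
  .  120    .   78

96

Row 2 needs 402; the known cells sum to 294, so (2,3) = 108.
Column 2 needs 402; the known cells sum to 309, so (3,2) = 93.
From column 4, 402 − (99 + 111 + 78) gives (1,4) = 114.
Anti-diagonal needs 402; the known cells sum to 315, so (4,1) = 87.
From row 1, 402 − (84 + 81 + 114) gives (1,1) = 123.
Row 4: 87 + 120 + 78 + ? = 402, so (4,3) = 117.
Column 1 must total 402; the given cells sum to 300, so (3,1) = 102.
Column 3 needs 402; the known cells sum to 306, so (3,3) = 96.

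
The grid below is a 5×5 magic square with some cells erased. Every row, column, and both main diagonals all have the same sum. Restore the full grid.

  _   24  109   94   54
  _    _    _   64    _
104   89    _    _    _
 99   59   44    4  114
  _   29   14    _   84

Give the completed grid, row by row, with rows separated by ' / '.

Row 4 is already complete: 99 + 59 + 44 + 4 + 114 = 320, so that is the magic constant.
Row 1 needs 320; the known cells sum to 281, so (1,1) = 39.
Column 2 must total 320; the given cells sum to 201, so (2,2) = 119.
From main diagonal, 320 − (39 + 119 + 4 + 84) gives (3,3) = 74.
Anti-diagonal: 54 + 64 + 74 + 59 + ? = 320, so (5,1) = 69.
Using row 5: 69 + 29 + 14 + 84 + ? → (5,4) = 320 − 196 = 124.
Column 1 needs 320; the known cells sum to 311, so (2,1) = 9.
Column 3 needs 320; the known cells sum to 241, so (2,3) = 79.
Using column 4: 94 + 64 + 4 + 124 + ? → (3,4) = 320 − 286 = 34.
Row 2: 9 + 119 + 79 + 64 + ? = 320, so (2,5) = 49.
From row 3, 320 − (104 + 89 + 74 + 34) gives (3,5) = 19.

39 24 109 94 54 / 9 119 79 64 49 / 104 89 74 34 19 / 99 59 44 4 114 / 69 29 14 124 84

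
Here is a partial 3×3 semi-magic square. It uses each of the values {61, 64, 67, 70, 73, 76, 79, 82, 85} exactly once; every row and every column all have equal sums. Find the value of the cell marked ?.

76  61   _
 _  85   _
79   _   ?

67

The 9 entries sum to 657, so each line sums to 657/3 = 219.
From row 1, 219 − (76 + 61) gives (1,3) = 82.
Column 1 must total 219; the given cells sum to 155, so (2,1) = 64.
The remaining cell in column 2 is (3,2) = 219 − 146 = 73.
Row 2: 64 + 85 + ? = 219, so (2,3) = 70.
The remaining cell in row 3 is (3,3) = 219 − 152 = 67.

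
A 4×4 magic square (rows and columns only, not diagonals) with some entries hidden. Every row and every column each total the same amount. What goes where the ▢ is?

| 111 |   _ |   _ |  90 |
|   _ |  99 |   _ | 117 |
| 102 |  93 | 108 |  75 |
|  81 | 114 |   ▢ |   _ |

Row 3 is complete and sums to 378; that is the magic constant.
Using column 1: 111 + 102 + 81 + ? → (2,1) = 378 − 294 = 84.
From column 2, 378 − (99 + 93 + 114) gives (1,2) = 72.
From column 4, 378 − (90 + 117 + 75) gives (4,4) = 96.
Row 1 needs 378; the known cells sum to 273, so (1,3) = 105.
Using row 2: 84 + 99 + 117 + ? → (2,3) = 378 − 300 = 78.
Row 4 needs 378; the known cells sum to 291, so (4,3) = 87.

87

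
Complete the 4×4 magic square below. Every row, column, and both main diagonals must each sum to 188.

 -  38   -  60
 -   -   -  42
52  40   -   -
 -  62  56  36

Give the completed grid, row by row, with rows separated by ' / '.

58 38 32 60 / 44 48 54 42 / 52 40 46 50 / 34 62 56 36

Row 4: 62 + 56 + 36 + ? = 188, so (4,1) = 34.
Using column 2: 38 + 40 + 62 + ? → (2,2) = 188 − 140 = 48.
Using column 4: 60 + 42 + 36 + ? → (3,4) = 188 − 138 = 50.
Anti-diagonal: 60 + 40 + 34 + ? = 188, so (2,3) = 54.
From row 2, 188 − (48 + 54 + 42) gives (2,1) = 44.
Using row 3: 52 + 40 + 50 + ? → (3,3) = 188 − 142 = 46.
The remaining cell in column 1 is (1,1) = 188 − 130 = 58.
Using column 3: 54 + 46 + 56 + ? → (1,3) = 188 − 156 = 32.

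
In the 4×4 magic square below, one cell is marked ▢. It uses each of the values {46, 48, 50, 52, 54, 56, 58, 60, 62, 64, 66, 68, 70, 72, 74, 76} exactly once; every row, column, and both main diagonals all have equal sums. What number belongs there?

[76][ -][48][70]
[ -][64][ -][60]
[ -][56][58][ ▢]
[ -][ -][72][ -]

The 16 entries sum to 976, so each line sums to 976/4 = 244.
Row 1: 76 + 48 + 70 + ? = 244, so (1,2) = 50.
Column 2: 50 + 64 + 56 + ? = 244, so (4,2) = 74.
Column 3 needs 244; the known cells sum to 178, so (2,3) = 66.
Using main diagonal: 76 + 64 + 58 + ? → (4,4) = 244 − 198 = 46.
Anti-diagonal: 70 + 66 + 56 + ? = 244, so (4,1) = 52.
The remaining cell in row 2 is (2,1) = 244 − 190 = 54.
Column 1: 76 + 54 + 52 + ? = 244, so (3,1) = 62.
Using column 4: 70 + 60 + 46 + ? → (3,4) = 244 − 176 = 68.

68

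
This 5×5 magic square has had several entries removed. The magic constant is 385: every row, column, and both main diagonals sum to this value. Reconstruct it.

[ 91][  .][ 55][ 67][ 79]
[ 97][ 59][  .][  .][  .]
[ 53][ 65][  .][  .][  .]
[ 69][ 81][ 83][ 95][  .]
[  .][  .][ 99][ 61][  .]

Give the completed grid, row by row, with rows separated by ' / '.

91 93 55 67 79 / 97 59 71 73 85 / 53 65 77 89 101 / 69 81 83 95 57 / 75 87 99 61 63

Row 1 must total 385; the given cells sum to 292, so (1,2) = 93.
Row 4 must total 385; the given cells sum to 328, so (4,5) = 57.
From column 1, 385 − (91 + 97 + 53 + 69) gives (5,1) = 75.
Using column 2: 93 + 59 + 65 + 81 + ? → (5,2) = 385 − 298 = 87.
The remaining cell in row 5 is (5,5) = 385 − 322 = 63.
Main diagonal must total 385; the given cells sum to 308, so (3,3) = 77.
Anti-diagonal must total 385; the given cells sum to 312, so (2,4) = 73.
Column 3: 55 + 77 + 83 + 99 + ? = 385, so (2,3) = 71.
Column 4 must total 385; the given cells sum to 296, so (3,4) = 89.
Using row 2: 97 + 59 + 71 + 73 + ? → (2,5) = 385 − 300 = 85.
From row 3, 385 − (53 + 65 + 77 + 89) gives (3,5) = 101.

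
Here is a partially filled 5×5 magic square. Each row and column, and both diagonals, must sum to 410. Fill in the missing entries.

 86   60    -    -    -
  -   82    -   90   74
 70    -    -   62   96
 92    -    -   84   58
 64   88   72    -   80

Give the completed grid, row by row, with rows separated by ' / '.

86 60 94 68 102 / 98 82 66 90 74 / 70 104 78 62 96 / 92 76 100 84 58 / 64 88 72 106 80

Row 5 must total 410; the given cells sum to 304, so (5,4) = 106.
Using column 1: 86 + 70 + 92 + 64 + ? → (2,1) = 410 − 312 = 98.
The remaining cell in column 4 is (1,4) = 410 − 342 = 68.
Column 5 must total 410; the given cells sum to 308, so (1,5) = 102.
The remaining cell in main diagonal is (3,3) = 410 − 332 = 78.
Using anti-diagonal: 102 + 90 + 78 + 64 + ? → (4,2) = 410 − 334 = 76.
Using row 1: 86 + 60 + 68 + 102 + ? → (1,3) = 410 − 316 = 94.
The remaining cell in row 2 is (2,3) = 410 − 344 = 66.
Row 3: 70 + 78 + 62 + 96 + ? = 410, so (3,2) = 104.
From row 4, 410 − (92 + 76 + 84 + 58) gives (4,3) = 100.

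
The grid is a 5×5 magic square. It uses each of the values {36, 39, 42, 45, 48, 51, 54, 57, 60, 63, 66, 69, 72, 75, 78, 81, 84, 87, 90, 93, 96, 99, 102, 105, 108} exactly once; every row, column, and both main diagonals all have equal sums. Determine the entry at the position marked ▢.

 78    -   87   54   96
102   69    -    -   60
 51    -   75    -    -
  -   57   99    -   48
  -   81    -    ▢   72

The 25 entries sum to 1800, so each line sums to 1800/5 = 360.
Row 1: 78 + 87 + 54 + 96 + ? = 360, so (1,2) = 45.
Column 2 must total 360; the given cells sum to 252, so (3,2) = 108.
Column 5 must total 360; the given cells sum to 276, so (3,5) = 84.
The remaining cell in main diagonal is (4,4) = 360 − 294 = 66.
Row 3 needs 360; the known cells sum to 318, so (3,4) = 42.
The remaining cell in row 4 is (4,1) = 360 − 270 = 90.
Column 1 needs 360; the known cells sum to 321, so (5,1) = 39.
Anti-diagonal must total 360; the given cells sum to 267, so (2,4) = 93.
Row 2: 102 + 69 + 93 + 60 + ? = 360, so (2,3) = 36.
From column 3, 360 − (87 + 36 + 75 + 99) gives (5,3) = 63.
Column 4: 54 + 93 + 42 + 66 + ? = 360, so (5,4) = 105.

105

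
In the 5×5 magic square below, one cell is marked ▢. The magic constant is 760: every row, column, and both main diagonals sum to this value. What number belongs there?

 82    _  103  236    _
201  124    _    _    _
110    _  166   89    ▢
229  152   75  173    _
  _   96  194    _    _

From row 4, 760 − (229 + 152 + 75 + 173) gives (4,5) = 131.
Column 1: 82 + 201 + 110 + 229 + ? = 760, so (5,1) = 138.
Column 3 must total 760; the given cells sum to 538, so (2,3) = 222.
Using main diagonal: 82 + 124 + 166 + 173 + ? → (5,5) = 760 − 545 = 215.
Using row 5: 138 + 96 + 194 + 215 + ? → (5,4) = 760 − 643 = 117.
From column 4, 760 − (236 + 89 + 173 + 117) gives (2,4) = 145.
Using anti-diagonal: 145 + 166 + 152 + 138 + ? → (1,5) = 760 − 601 = 159.
From row 1, 760 − (82 + 103 + 236 + 159) gives (1,2) = 180.
From row 2, 760 − (201 + 124 + 222 + 145) gives (2,5) = 68.
The remaining cell in column 2 is (3,2) = 760 − 552 = 208.
Using column 5: 159 + 68 + 131 + 215 + ? → (3,5) = 760 − 573 = 187.

187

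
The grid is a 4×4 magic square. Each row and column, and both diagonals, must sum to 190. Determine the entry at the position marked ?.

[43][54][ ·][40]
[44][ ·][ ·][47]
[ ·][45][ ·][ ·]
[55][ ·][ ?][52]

41

The remaining cell in row 1 is (1,3) = 190 − 137 = 53.
Column 1: 43 + 44 + 55 + ? = 190, so (3,1) = 48.
Column 4: 40 + 47 + 52 + ? = 190, so (3,4) = 51.
Using anti-diagonal: 40 + 45 + 55 + ? → (2,3) = 190 − 140 = 50.
The remaining cell in row 2 is (2,2) = 190 − 141 = 49.
Row 3 must total 190; the given cells sum to 144, so (3,3) = 46.
From column 2, 190 − (54 + 49 + 45) gives (4,2) = 42.
Column 3 must total 190; the given cells sum to 149, so (4,3) = 41.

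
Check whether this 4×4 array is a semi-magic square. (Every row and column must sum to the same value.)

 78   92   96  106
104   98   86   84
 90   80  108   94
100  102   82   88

Row 1: 78 + 92 + 96 + 106 = 372.
Row 2: 104 + 98 + 86 + 84 = 372.
Row 3: 90 + 80 + 108 + 94 = 372.
Row 4: 100 + 102 + 82 + 88 = 372.
Column 1: 78 + 104 + 90 + 100 = 372.
Column 2: 92 + 98 + 80 + 102 = 372.
Column 3: 96 + 86 + 108 + 82 = 372.
Column 4: 106 + 84 + 94 + 88 = 372.
All lines sum to 372.

Yes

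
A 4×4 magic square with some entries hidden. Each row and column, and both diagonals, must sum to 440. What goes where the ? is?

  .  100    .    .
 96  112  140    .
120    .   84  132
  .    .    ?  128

80

Row 2 needs 440; the known cells sum to 348, so (2,4) = 92.
Row 3 must total 440; the given cells sum to 336, so (3,2) = 104.
Column 2: 100 + 112 + 104 + ? = 440, so (4,2) = 124.
Using column 4: 92 + 132 + 128 + ? → (1,4) = 440 − 352 = 88.
From main diagonal, 440 − (112 + 84 + 128) gives (1,1) = 116.
Anti-diagonal needs 440; the known cells sum to 332, so (4,1) = 108.
The remaining cell in row 1 is (1,3) = 440 − 304 = 136.
Row 4 needs 440; the known cells sum to 360, so (4,3) = 80.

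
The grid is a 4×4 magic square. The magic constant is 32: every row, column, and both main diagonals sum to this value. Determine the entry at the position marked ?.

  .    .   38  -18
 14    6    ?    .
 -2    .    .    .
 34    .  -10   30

-6

From row 4, 32 − (34 + (-10) + 30) gives (4,2) = -22.
Column 1: 14 + (-2) + 34 + ? = 32, so (1,1) = -14.
Using main diagonal: -14 + 6 + 30 + ? → (3,3) = 32 − 22 = 10.
Row 1 needs 32; the known cells sum to 6, so (1,2) = 26.
The remaining cell in column 2 is (3,2) = 32 − 10 = 22.
The remaining cell in column 3 is (2,3) = 32 − 38 = -6.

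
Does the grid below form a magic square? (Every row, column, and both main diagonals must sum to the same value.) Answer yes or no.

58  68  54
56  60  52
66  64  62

Row 1: 58 + 68 + 54 = 180.
Row 2: 56 + 60 + 52 = 168.
Row 3: 66 + 64 + 62 = 192.
Column 1: 58 + 56 + 66 = 180.
Column 2: 68 + 60 + 64 = 192.
Column 3: 54 + 52 + 62 = 168.
Main diagonal: 58 + 60 + 62 = 180.
Anti-diagonal: 54 + 60 + 66 = 180.

No — column 2 sums to 192 but column 1 sums to 180.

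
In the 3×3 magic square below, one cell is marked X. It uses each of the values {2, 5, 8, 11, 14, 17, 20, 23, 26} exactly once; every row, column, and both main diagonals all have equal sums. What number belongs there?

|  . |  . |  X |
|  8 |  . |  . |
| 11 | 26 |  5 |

17

The 9 entries sum to 126, so each line sums to 126/3 = 42.
Column 1 needs 42; the known cells sum to 19, so (1,1) = 23.
The remaining cell in main diagonal is (2,2) = 42 − 28 = 14.
From anti-diagonal, 42 − (14 + 11) gives (1,3) = 17.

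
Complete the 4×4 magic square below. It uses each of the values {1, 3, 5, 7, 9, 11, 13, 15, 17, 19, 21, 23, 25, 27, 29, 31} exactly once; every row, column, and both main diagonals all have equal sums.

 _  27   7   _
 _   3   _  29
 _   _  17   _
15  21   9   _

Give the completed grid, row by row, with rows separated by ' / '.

The 16 entries sum to 256, so each line sums to 256/4 = 64.
Row 4 must total 64; the given cells sum to 45, so (4,4) = 19.
Column 2 must total 64; the given cells sum to 51, so (3,2) = 13.
Using column 3: 7 + 17 + 9 + ? → (2,3) = 64 − 33 = 31.
Main diagonal must total 64; the given cells sum to 39, so (1,1) = 25.
The remaining cell in anti-diagonal is (1,4) = 64 − 59 = 5.
From row 2, 64 − (3 + 31 + 29) gives (2,1) = 1.
Column 1: 25 + 1 + 15 + ? = 64, so (3,1) = 23.
The remaining cell in column 4 is (3,4) = 64 − 53 = 11.

25 27 7 5 / 1 3 31 29 / 23 13 17 11 / 15 21 9 19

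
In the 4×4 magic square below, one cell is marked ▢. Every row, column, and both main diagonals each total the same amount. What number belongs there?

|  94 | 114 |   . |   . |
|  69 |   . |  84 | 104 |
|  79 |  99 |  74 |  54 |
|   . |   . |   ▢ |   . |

109

Row 3 is complete and sums to 306; that is the magic constant.
From row 2, 306 − (69 + 84 + 104) gives (2,2) = 49.
Column 1 must total 306; the given cells sum to 242, so (4,1) = 64.
The remaining cell in column 2 is (4,2) = 306 − 262 = 44.
From main diagonal, 306 − (94 + 49 + 74) gives (4,4) = 89.
Anti-diagonal needs 306; the known cells sum to 247, so (1,4) = 59.
The remaining cell in row 1 is (1,3) = 306 − 267 = 39.
The remaining cell in row 4 is (4,3) = 306 − 197 = 109.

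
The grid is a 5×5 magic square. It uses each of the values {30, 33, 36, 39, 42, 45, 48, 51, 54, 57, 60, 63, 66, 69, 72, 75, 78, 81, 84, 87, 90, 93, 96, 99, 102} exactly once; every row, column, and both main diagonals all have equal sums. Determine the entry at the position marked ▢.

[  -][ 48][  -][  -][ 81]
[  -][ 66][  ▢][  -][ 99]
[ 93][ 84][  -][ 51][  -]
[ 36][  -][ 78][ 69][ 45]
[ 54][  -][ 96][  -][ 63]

57

The 25 entries sum to 1650, so each line sums to 1650/5 = 330.
From row 4, 330 − (36 + 78 + 69 + 45) gives (4,2) = 102.
Column 2 must total 330; the given cells sum to 300, so (5,2) = 30.
Using column 5: 81 + 99 + 45 + 63 + ? → (3,5) = 330 − 288 = 42.
Using row 3: 93 + 84 + 51 + 42 + ? → (3,3) = 330 − 270 = 60.
The remaining cell in row 5 is (5,4) = 330 − 243 = 87.
From main diagonal, 330 − (66 + 60 + 69 + 63) gives (1,1) = 72.
Using anti-diagonal: 81 + 60 + 102 + 54 + ? → (2,4) = 330 − 297 = 33.
From column 1, 330 − (72 + 93 + 36 + 54) gives (2,1) = 75.
Using column 4: 33 + 51 + 69 + 87 + ? → (1,4) = 330 − 240 = 90.
Using row 1: 72 + 48 + 90 + 81 + ? → (1,3) = 330 − 291 = 39.
Row 2 needs 330; the known cells sum to 273, so (2,3) = 57.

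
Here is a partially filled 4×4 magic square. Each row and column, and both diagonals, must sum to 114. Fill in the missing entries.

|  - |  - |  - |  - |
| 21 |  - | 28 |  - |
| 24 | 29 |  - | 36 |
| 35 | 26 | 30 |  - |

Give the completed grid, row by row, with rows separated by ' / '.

The remaining cell in row 3 is (3,3) = 114 − 89 = 25.
Row 4 must total 114; the given cells sum to 91, so (4,4) = 23.
Column 1 must total 114; the given cells sum to 80, so (1,1) = 34.
Column 3: 28 + 25 + 30 + ? = 114, so (1,3) = 31.
Main diagonal: 34 + 25 + 23 + ? = 114, so (2,2) = 32.
Anti-diagonal needs 114; the known cells sum to 92, so (1,4) = 22.
Row 1 needs 114; the known cells sum to 87, so (1,2) = 27.
The remaining cell in row 2 is (2,4) = 114 − 81 = 33.

34 27 31 22 / 21 32 28 33 / 24 29 25 36 / 35 26 30 23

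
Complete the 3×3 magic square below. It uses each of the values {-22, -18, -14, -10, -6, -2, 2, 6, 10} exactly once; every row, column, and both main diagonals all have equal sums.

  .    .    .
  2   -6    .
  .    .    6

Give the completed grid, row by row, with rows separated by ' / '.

The 9 entries sum to -54, so each line sums to -54/3 = -18.
Using row 2: 2 + (-6) + ? → (2,3) = -18 − (-4) = -14.
From column 3, -18 − (-14 + 6) gives (1,3) = -10.
Main diagonal must total -18; the given cells sum to 0, so (1,1) = -18.
The remaining cell in anti-diagonal is (3,1) = -18 − (-16) = -2.
Using row 1: -18 + (-10) + ? → (1,2) = -18 − (-28) = 10.
Using row 3: -2 + 6 + ? → (3,2) = -18 − 4 = -22.

-18 10 -10 / 2 -6 -14 / -2 -22 6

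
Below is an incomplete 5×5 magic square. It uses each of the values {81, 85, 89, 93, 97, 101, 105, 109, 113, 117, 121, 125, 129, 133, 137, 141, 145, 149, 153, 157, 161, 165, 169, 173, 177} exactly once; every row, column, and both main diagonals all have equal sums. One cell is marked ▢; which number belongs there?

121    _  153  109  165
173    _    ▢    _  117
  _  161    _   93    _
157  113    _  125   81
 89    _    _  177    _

85

The 25 entries sum to 3225, so each line sums to 3225/5 = 645.
Row 1 needs 645; the known cells sum to 548, so (1,2) = 97.
Using row 4: 157 + 113 + 125 + 81 + ? → (4,3) = 645 − 476 = 169.
Using column 1: 121 + 173 + 157 + 89 + ? → (3,1) = 645 − 540 = 105.
From column 4, 645 − (109 + 93 + 125 + 177) gives (2,4) = 141.
From anti-diagonal, 645 − (165 + 141 + 113 + 89) gives (3,3) = 137.
Row 3 must total 645; the given cells sum to 496, so (3,5) = 149.
The remaining cell in column 5 is (5,5) = 645 − 512 = 133.
Main diagonal must total 645; the given cells sum to 516, so (2,2) = 129.
From row 2, 645 − (173 + 129 + 141 + 117) gives (2,3) = 85.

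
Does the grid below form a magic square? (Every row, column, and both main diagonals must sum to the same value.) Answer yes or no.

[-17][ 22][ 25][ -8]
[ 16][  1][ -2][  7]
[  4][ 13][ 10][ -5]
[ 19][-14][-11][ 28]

Row 1: -17 + 22 + 25 + (-8) = 22.
Row 2: 16 + 1 + (-2) + 7 = 22.
Row 3: 4 + 13 + 10 + (-5) = 22.
Row 4: 19 + (-14) + (-11) + 28 = 22.
Column 1: -17 + 16 + 4 + 19 = 22.
Column 2: 22 + 1 + 13 + (-14) = 22.
Column 3: 25 + (-2) + 10 + (-11) = 22.
Column 4: -8 + 7 + (-5) + 28 = 22.
Main diagonal: -17 + 1 + 10 + 28 = 22.
Anti-diagonal: -8 + (-2) + 13 + 19 = 22.
All lines sum to 22.

Yes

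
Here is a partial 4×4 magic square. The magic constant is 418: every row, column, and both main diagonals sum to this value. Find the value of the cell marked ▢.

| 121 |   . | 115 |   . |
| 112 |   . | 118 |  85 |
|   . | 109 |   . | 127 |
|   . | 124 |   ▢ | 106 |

97

Row 2: 112 + 118 + 85 + ? = 418, so (2,2) = 103.
Column 2 must total 418; the given cells sum to 336, so (1,2) = 82.
From column 4, 418 − (85 + 127 + 106) gives (1,4) = 100.
Main diagonal needs 418; the known cells sum to 330, so (3,3) = 88.
From anti-diagonal, 418 − (100 + 118 + 109) gives (4,1) = 91.
Row 3 needs 418; the known cells sum to 324, so (3,1) = 94.
Row 4 must total 418; the given cells sum to 321, so (4,3) = 97.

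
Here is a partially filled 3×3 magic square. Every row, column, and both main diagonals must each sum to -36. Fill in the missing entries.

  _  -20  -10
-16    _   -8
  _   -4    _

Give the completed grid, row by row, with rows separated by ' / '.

Using row 1: -20 + (-10) + ? → (1,1) = -36 − (-30) = -6.
Row 2 needs -36; the known cells sum to -24, so (2,2) = -12.
Using column 1: -6 + (-16) + ? → (3,1) = -36 − (-22) = -14.
From column 3, -36 − (-10 + (-8)) gives (3,3) = -18.

-6 -20 -10 / -16 -12 -8 / -14 -4 -18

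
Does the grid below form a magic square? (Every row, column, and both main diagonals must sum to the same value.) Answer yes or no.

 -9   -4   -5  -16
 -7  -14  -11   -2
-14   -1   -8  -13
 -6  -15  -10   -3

No — row 4 sums to -34 but column 1 sums to -36.

Row 1: -9 + (-4) + (-5) + (-16) = -34.
Row 2: -7 + (-14) + (-11) + (-2) = -34.
Row 3: -14 + (-1) + (-8) + (-13) = -36.
Row 4: -6 + (-15) + (-10) + (-3) = -34.
Column 1: -9 + (-7) + (-14) + (-6) = -36.
Column 2: -4 + (-14) + (-1) + (-15) = -34.
Column 3: -5 + (-11) + (-8) + (-10) = -34.
Column 4: -16 + (-2) + (-13) + (-3) = -34.
Main diagonal: -9 + (-14) + (-8) + (-3) = -34.
Anti-diagonal: -16 + (-11) + (-1) + (-6) = -34.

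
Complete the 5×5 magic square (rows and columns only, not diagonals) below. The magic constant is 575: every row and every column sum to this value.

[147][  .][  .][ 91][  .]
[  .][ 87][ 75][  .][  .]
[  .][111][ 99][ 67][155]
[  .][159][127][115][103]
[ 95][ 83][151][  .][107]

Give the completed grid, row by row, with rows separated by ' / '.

147 135 123 91 79 / 119 87 75 163 131 / 143 111 99 67 155 / 71 159 127 115 103 / 95 83 151 139 107

Row 3 needs 575; the known cells sum to 432, so (3,1) = 143.
The remaining cell in row 4 is (4,1) = 575 − 504 = 71.
From row 5, 575 − (95 + 83 + 151 + 107) gives (5,4) = 139.
The remaining cell in column 1 is (2,1) = 575 − 456 = 119.
Column 2 needs 575; the known cells sum to 440, so (1,2) = 135.
Column 3 must total 575; the given cells sum to 452, so (1,3) = 123.
Using column 4: 91 + 67 + 115 + 139 + ? → (2,4) = 575 − 412 = 163.
Row 1: 147 + 135 + 123 + 91 + ? = 575, so (1,5) = 79.
The remaining cell in row 2 is (2,5) = 575 − 444 = 131.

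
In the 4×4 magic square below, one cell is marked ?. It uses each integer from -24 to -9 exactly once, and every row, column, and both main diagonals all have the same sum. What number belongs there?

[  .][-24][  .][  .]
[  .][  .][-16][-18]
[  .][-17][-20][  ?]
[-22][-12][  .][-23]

-14

The entries are -24 through -9, which sum to -264, so each line sums to -264/4 = -66.
The remaining cell in row 4 is (4,3) = -66 − (-57) = -9.
The remaining cell in column 2 is (2,2) = -66 − (-53) = -13.
From column 3, -66 − (-16 + (-20) + (-9)) gives (1,3) = -21.
Main diagonal: -13 + (-20) + (-23) + ? = -66, so (1,1) = -10.
Anti-diagonal: -16 + (-17) + (-22) + ? = -66, so (1,4) = -11.
From row 2, -66 − (-13 + (-16) + (-18)) gives (2,1) = -19.
Column 1 needs -66; the known cells sum to -51, so (3,1) = -15.
Column 4 must total -66; the given cells sum to -52, so (3,4) = -14.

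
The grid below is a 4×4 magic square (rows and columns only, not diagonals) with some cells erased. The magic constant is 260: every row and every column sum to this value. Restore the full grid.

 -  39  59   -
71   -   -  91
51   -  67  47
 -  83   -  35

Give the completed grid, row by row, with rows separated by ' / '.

75 39 59 87 / 71 43 55 91 / 51 95 67 47 / 63 83 79 35

From row 3, 260 − (51 + 67 + 47) gives (3,2) = 95.
The remaining cell in column 2 is (2,2) = 260 − 217 = 43.
Column 4: 91 + 47 + 35 + ? = 260, so (1,4) = 87.
Using row 1: 39 + 59 + 87 + ? → (1,1) = 260 − 185 = 75.
From row 2, 260 − (71 + 43 + 91) gives (2,3) = 55.
Using column 1: 75 + 71 + 51 + ? → (4,1) = 260 − 197 = 63.
The remaining cell in column 3 is (4,3) = 260 − 181 = 79.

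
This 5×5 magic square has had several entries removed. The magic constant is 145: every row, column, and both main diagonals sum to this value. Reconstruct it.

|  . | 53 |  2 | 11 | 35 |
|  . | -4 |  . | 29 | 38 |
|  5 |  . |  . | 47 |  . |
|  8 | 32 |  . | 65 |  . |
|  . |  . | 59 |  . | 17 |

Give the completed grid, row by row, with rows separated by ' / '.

44 53 2 11 35 / 62 -4 20 29 38 / 5 14 23 47 56 / 8 32 41 65 -1 / 26 50 59 -7 17

From row 1, 145 − (53 + 2 + 11 + 35) gives (1,1) = 44.
Column 4: 11 + 29 + 47 + 65 + ? = 145, so (5,4) = -7.
Using main diagonal: 44 + (-4) + 65 + 17 + ? → (3,3) = 145 − 122 = 23.
From anti-diagonal, 145 − (35 + 29 + 23 + 32) gives (5,1) = 26.
Using row 5: 26 + 59 + (-7) + 17 + ? → (5,2) = 145 − 95 = 50.
Using column 1: 44 + 5 + 8 + 26 + ? → (2,1) = 145 − 83 = 62.
Column 2: 53 + (-4) + 32 + 50 + ? = 145, so (3,2) = 14.
The remaining cell in row 2 is (2,3) = 145 − 125 = 20.
Using row 3: 5 + 14 + 23 + 47 + ? → (3,5) = 145 − 89 = 56.
The remaining cell in column 3 is (4,3) = 145 − 104 = 41.
Column 5 must total 145; the given cells sum to 146, so (4,5) = -1.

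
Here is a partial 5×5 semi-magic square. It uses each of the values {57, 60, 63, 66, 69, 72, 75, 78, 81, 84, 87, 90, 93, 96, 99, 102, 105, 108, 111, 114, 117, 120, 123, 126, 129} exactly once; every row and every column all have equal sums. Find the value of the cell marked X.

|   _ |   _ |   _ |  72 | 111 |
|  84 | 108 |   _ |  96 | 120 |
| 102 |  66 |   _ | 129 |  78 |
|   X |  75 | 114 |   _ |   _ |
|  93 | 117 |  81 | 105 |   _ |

126

The 25 entries sum to 2325, so each line sums to 2325/5 = 465.
Using row 2: 84 + 108 + 96 + 120 + ? → (2,3) = 465 − 408 = 57.
Row 3 needs 465; the known cells sum to 375, so (3,3) = 90.
From row 5, 465 − (93 + 117 + 81 + 105) gives (5,5) = 69.
Column 2 must total 465; the given cells sum to 366, so (1,2) = 99.
Using column 3: 57 + 90 + 114 + 81 + ? → (1,3) = 465 − 342 = 123.
From column 4, 465 − (72 + 96 + 129 + 105) gives (4,4) = 63.
The remaining cell in column 5 is (4,5) = 465 − 378 = 87.
Row 1 must total 465; the given cells sum to 405, so (1,1) = 60.
The remaining cell in row 4 is (4,1) = 465 − 339 = 126.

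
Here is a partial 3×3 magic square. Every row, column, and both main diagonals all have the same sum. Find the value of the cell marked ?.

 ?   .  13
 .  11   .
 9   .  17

5

Anti-diagonal is complete and sums to 33; that is the magic constant.
The remaining cell in row 3 is (3,2) = 33 − 26 = 7.
Column 2 needs 33; the known cells sum to 18, so (1,2) = 15.
Column 3 needs 33; the known cells sum to 30, so (2,3) = 3.
Main diagonal needs 33; the known cells sum to 28, so (1,1) = 5.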